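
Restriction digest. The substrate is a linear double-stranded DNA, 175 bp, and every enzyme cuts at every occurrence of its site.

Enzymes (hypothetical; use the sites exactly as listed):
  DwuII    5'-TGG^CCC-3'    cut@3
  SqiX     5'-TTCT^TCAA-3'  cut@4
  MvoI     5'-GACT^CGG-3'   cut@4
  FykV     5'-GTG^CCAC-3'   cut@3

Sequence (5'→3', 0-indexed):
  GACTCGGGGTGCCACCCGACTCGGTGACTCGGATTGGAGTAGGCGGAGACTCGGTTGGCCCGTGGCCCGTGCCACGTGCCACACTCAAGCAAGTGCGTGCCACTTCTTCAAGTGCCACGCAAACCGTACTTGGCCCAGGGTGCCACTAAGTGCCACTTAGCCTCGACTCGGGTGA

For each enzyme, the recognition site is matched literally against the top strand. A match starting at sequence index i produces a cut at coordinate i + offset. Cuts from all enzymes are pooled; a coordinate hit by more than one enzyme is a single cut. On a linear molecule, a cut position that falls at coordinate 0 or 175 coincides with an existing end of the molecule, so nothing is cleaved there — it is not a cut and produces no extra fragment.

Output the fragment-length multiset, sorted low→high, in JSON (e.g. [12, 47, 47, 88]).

Site scan:
  DwuII TGGCCC/3: at [55, 62, 130] ⇒ [58, 65, 133]
  SqiX TTCTTCAA/4: at [103] ⇒ [107]
  MvoI GACTCGG/4: at [0, 17, 25, 47, 164] ⇒ [4, 21, 29, 51, 168]
  FykV GTGCCAC/3: at [8, 68, 75, 96, 111, 139, 149] ⇒ [11, 71, 78, 99, 114, 142, 152]

All cut coordinates (distinct, sorted): [4, 11, 21, 29, 51, 58, 65, 71, 78, 99, 107, 114, 133, 142, 152, 168]

Fragment lengths:
  [0,4): 4 bp
  [4,11): 7 bp
  [11,21): 10 bp
  [21,29): 8 bp
  [29,51): 22 bp
  [51,58): 7 bp
  [58,65): 7 bp
  [65,71): 6 bp
  [71,78): 7 bp
  [78,99): 21 bp
  [99,107): 8 bp
  [107,114): 7 bp
  [114,133): 19 bp
  [133,142): 9 bp
  [142,152): 10 bp
  [152,168): 16 bp
  [168,175): 7 bp

[4,6,7,7,7,7,7,7,8,8,9,10,10,16,19,21,22]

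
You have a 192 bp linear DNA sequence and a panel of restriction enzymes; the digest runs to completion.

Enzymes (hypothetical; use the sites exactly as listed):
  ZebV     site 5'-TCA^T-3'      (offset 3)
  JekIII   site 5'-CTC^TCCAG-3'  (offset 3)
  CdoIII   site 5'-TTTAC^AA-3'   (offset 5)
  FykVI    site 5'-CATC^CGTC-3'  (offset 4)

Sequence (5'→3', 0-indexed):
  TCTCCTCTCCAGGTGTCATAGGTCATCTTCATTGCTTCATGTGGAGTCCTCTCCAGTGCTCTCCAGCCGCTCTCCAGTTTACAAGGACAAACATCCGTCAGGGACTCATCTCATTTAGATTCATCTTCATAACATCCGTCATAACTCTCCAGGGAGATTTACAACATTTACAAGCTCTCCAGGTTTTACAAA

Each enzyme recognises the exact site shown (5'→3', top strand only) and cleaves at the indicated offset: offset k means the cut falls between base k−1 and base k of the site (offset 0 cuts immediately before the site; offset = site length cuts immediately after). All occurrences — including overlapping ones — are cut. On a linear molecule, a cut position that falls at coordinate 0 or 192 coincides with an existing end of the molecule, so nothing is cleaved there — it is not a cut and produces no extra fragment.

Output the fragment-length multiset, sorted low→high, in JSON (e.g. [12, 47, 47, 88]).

Per-enzyme occurrences:
  ZebV (TCAT, off=3): starts [15, 22, 28, 36, 105, 110, 120, 126, 138] → cuts [18, 25, 31, 39, 108, 113, 123, 129, 141]
  JekIII (CTCTCCAG, off=3): starts [4, 48, 58, 69, 144, 174] → cuts [7, 51, 61, 72, 147, 177]
  CdoIII (TTTACAA, off=5): starts [77, 157, 166, 184] → cuts [82, 162, 171, 189]
  FykVI (CATCCGTC, off=4): starts [91, 132] → cuts [95, 136]

Pooled cuts: [7, 18, 25, 31, 39, 51, 61, 72, 82, 95, 108, 113, 123, 129, 136, 141, 147, 162, 171, 177, 189]

Fragments:
  [0,7): 7 bp
  [7,18): 11 bp
  [18,25): 7 bp
  [25,31): 6 bp
  [31,39): 8 bp
  [39,51): 12 bp
  [51,61): 10 bp
  [61,72): 11 bp
  [72,82): 10 bp
  [82,95): 13 bp
  [95,108): 13 bp
  [108,113): 5 bp
  [113,123): 10 bp
  [123,129): 6 bp
  [129,136): 7 bp
  [136,141): 5 bp
  [141,147): 6 bp
  [147,162): 15 bp
  [162,171): 9 bp
  [171,177): 6 bp
  [177,189): 12 bp
  [189,192): 3 bp

[3,5,5,6,6,6,6,7,7,7,8,9,10,10,10,11,11,12,12,13,13,15]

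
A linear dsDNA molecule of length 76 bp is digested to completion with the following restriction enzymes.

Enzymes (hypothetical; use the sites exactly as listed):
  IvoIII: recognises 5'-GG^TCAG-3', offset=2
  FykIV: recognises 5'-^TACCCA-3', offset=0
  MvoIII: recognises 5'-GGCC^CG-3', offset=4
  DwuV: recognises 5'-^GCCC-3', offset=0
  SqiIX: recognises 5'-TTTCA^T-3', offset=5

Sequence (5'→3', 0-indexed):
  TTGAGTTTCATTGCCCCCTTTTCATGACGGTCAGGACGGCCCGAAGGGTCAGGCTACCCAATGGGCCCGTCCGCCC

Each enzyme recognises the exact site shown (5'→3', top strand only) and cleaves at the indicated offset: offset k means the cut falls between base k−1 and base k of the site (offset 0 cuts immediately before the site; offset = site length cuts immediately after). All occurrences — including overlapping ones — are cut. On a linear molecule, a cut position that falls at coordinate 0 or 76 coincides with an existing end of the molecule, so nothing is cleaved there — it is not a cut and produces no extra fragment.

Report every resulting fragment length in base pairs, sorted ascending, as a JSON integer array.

[2,3,3,4,5,6,6,7,8,10,10,12]

Site scan:
  IvoIII (GGTCAG, off=2): starts [28, 46] → cuts [30, 48]
  FykIV (TACCCA, off=0): starts [54] → cuts [54]
  MvoIII (GGCCCG, off=4): starts [37, 63] → cuts [41, 67]
  DwuV (GCCC, off=0): starts [12, 38, 64, 72] → cuts [12, 38, 64, 72]
  SqiIX (TTTCAT, off=5): starts [5, 19] → cuts [10, 24]

Pooled cuts: [10, 12, 24, 30, 38, 41, 48, 54, 64, 67, 72]

Fragments:
  [0,10): 10 bp
  [10,12): 2 bp
  [12,24): 12 bp
  [24,30): 6 bp
  [30,38): 8 bp
  [38,41): 3 bp
  [41,48): 7 bp
  [48,54): 6 bp
  [54,64): 10 bp
  [64,67): 3 bp
  [67,72): 5 bp
  [72,76): 4 bp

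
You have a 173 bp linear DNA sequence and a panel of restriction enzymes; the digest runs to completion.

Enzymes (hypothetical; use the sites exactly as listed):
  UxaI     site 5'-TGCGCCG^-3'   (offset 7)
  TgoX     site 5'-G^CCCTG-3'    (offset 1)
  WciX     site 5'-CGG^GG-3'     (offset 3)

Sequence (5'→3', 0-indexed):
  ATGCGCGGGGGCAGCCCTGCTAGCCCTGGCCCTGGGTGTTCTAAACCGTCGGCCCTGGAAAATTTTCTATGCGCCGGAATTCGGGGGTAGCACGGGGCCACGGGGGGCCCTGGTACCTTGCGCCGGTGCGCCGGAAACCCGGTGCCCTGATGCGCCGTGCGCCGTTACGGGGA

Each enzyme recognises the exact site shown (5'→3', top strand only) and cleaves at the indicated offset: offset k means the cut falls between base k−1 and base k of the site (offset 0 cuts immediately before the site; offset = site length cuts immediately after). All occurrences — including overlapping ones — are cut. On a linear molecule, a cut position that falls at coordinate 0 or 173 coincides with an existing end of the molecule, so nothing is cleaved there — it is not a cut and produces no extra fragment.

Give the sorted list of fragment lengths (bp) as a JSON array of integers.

[3,4,6,6,6,7,8,8,8,8,9,11,11,13,18,23,24]

Scan for sites:
  UxaI TGCGCCG/7: at [69, 118, 126, 150, 157] ⇒ [76, 125, 133, 157, 164]
  TgoX GCCCTG/1: at [13, 22, 28, 51, 106, 143] ⇒ [14, 23, 29, 52, 107, 144]
  WciX CGGGG/3: at [5, 81, 92, 100, 167] ⇒ [8, 84, 95, 103, 170]

Pooled cuts: [8, 14, 23, 29, 52, 76, 84, 95, 103, 107, 125, 133, 144, 157, 164, 170]

Fragment lengths:
  [0,8): 8 bp
  [8,14): 6 bp
  [14,23): 9 bp
  [23,29): 6 bp
  [29,52): 23 bp
  [52,76): 24 bp
  [76,84): 8 bp
  [84,95): 11 bp
  [95,103): 8 bp
  [103,107): 4 bp
  [107,125): 18 bp
  [125,133): 8 bp
  [133,144): 11 bp
  [144,157): 13 bp
  [157,164): 7 bp
  [164,170): 6 bp
  [170,173): 3 bp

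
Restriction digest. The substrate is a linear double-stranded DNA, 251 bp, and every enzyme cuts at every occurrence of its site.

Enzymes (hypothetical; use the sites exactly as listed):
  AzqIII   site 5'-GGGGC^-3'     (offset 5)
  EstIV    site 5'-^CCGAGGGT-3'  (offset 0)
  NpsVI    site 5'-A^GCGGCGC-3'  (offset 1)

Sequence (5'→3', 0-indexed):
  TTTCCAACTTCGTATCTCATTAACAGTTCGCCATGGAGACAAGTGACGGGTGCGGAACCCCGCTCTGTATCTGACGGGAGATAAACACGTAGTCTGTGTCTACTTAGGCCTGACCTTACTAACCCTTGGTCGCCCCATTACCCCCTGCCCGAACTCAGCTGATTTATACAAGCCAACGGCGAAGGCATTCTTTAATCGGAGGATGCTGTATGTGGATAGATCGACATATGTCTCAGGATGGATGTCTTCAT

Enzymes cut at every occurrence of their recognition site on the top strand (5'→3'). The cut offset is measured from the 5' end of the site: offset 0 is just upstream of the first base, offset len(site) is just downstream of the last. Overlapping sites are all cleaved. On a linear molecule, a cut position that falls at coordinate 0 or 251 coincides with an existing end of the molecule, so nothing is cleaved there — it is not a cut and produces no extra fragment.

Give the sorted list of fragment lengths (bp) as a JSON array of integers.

Scan for sites:
  AzqIII (GGGGC, off=5): no sites
  EstIV (CCGAGGGT, off=0): no sites
  NpsVI (AGCGGCGC, off=1): no sites

All cut coordinates (distinct, sorted): ∅

Fragments:
  no cuts → one linear fragment of 251 bp

[251]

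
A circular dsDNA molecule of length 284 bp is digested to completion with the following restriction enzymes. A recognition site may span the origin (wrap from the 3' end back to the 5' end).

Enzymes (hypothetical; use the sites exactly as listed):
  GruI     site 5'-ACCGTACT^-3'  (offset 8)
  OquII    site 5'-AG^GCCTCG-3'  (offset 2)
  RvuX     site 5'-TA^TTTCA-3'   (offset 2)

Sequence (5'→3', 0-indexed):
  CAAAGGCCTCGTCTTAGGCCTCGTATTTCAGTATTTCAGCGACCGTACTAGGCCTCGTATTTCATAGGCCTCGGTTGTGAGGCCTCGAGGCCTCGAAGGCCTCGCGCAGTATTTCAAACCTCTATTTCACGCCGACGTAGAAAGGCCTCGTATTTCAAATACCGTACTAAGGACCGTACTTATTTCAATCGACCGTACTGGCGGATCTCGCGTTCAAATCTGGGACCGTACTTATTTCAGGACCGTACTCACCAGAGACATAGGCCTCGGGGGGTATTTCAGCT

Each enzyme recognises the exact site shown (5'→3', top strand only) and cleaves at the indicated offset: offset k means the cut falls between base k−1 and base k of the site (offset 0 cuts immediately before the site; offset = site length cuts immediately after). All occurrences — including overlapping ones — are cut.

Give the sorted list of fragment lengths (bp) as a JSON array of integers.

Site scan:
  GruI (ACCGTACT, off=8): starts [41, 160, 172, 191, 224, 241] → cuts [49, 168, 180, 199, 232, 249]
  OquII (AGGCCTCG, off=2): starts [3, 15, 49, 65, 79, 87, 96, 142, 261] → cuts [5, 17, 51, 67, 81, 89, 98, 144, 263]
  RvuX (TATTTCA, off=2): starts [23, 31, 57, 109, 122, 150, 180, 232, 274] → cuts [25, 33, 59, 111, 124, 152, 182, 234, 276]

All cut coordinates (distinct, sorted): [5, 17, 25, 33, 49, 51, 59, 67, 81, 89, 98, 111, 124, 144, 152, 168, 180, 182, 199, 232, 234, 249, 263, 276]

Fragment lengths:
  5→17: 12 bp
  17→25: 8 bp
  25→33: 8 bp
  33→49: 16 bp
  49→51: 2 bp
  51→59: 8 bp
  59→67: 8 bp
  67→81: 14 bp
  81→89: 8 bp
  89→98: 9 bp
  98→111: 13 bp
  111→124: 13 bp
  124→144: 20 bp
  144→152: 8 bp
  152→168: 16 bp
  168→180: 12 bp
  180→182: 2 bp
  182→199: 17 bp
  199→232: 33 bp
  232→234: 2 bp
  234→249: 15 bp
  249→263: 14 bp
  263→276: 13 bp
  276→5 (wrap): 284-276+5 = 13 bp

[2,2,2,8,8,8,8,8,8,9,12,12,13,13,13,13,14,14,15,16,16,17,20,33]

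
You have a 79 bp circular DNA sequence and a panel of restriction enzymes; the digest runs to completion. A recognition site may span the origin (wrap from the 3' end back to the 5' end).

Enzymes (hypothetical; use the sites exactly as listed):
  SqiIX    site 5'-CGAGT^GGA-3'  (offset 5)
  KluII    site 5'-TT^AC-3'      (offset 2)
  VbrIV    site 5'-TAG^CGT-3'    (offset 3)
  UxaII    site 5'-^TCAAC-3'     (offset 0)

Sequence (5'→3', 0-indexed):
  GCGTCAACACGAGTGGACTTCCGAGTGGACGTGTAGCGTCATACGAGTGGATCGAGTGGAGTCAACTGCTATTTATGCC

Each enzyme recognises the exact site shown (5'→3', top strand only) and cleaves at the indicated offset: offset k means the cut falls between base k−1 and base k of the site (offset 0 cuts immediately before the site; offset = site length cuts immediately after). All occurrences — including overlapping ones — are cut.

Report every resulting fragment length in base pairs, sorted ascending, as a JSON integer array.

Scan for sites:
  SqiIX CGAGTGGA/5: at [9, 21, 43, 52] ⇒ [14, 26, 48, 57]
  KluII (TTAC, off=2): no sites
  VbrIV TAGCGT/3: at [33] ⇒ [36]
  UxaII TCAAC/0: at [3, 61] ⇒ [3, 61]

Pooled cuts: [3, 14, 26, 36, 48, 57, 61]

Fragment lengths:
  3→14: 11 bp
  14→26: 12 bp
  26→36: 10 bp
  36→48: 12 bp
  48→57: 9 bp
  57→61: 4 bp
  61→3 (wrap): 79-61+3 = 21 bp

[4,9,10,11,12,12,21]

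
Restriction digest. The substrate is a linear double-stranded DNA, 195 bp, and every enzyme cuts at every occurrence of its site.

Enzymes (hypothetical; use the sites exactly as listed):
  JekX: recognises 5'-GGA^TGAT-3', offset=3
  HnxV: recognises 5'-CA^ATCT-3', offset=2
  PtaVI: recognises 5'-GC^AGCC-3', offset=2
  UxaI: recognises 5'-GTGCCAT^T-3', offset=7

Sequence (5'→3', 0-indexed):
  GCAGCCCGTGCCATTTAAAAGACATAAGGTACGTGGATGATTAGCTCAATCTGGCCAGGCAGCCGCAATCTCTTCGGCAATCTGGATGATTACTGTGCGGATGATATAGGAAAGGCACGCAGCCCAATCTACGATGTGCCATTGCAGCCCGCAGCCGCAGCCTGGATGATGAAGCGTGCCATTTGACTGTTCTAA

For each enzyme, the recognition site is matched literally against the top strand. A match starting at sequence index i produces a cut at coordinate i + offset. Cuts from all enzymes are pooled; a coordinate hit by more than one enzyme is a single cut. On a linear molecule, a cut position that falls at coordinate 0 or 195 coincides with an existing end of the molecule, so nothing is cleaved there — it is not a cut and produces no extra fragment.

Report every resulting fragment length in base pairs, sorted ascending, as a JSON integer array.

[2,3,6,6,7,7,7,8,11,12,12,12,13,15,16,16,19,23]

Scan for sites:
  JekX GGATGAT/3: at [34, 83, 98, 163] ⇒ [37, 86, 101, 166]
  HnxV CAATCT/2: at [46, 65, 77, 124] ⇒ [48, 67, 79, 126]
  PtaVI GCAGCC/2: at [0, 58, 118, 143, 150, 156] ⇒ [2, 60, 120, 145, 152, 158]
  UxaI GTGCCATT/7: at [7, 135, 175] ⇒ [14, 142, 182]

All cut coordinates (distinct, sorted): [2, 14, 37, 48, 60, 67, 79, 86, 101, 120, 126, 142, 145, 152, 158, 166, 182]

Fragments:
  [0,2): 2 bp
  [2,14): 12 bp
  [14,37): 23 bp
  [37,48): 11 bp
  [48,60): 12 bp
  [60,67): 7 bp
  [67,79): 12 bp
  [79,86): 7 bp
  [86,101): 15 bp
  [101,120): 19 bp
  [120,126): 6 bp
  [126,142): 16 bp
  [142,145): 3 bp
  [145,152): 7 bp
  [152,158): 6 bp
  [158,166): 8 bp
  [166,182): 16 bp
  [182,195): 13 bp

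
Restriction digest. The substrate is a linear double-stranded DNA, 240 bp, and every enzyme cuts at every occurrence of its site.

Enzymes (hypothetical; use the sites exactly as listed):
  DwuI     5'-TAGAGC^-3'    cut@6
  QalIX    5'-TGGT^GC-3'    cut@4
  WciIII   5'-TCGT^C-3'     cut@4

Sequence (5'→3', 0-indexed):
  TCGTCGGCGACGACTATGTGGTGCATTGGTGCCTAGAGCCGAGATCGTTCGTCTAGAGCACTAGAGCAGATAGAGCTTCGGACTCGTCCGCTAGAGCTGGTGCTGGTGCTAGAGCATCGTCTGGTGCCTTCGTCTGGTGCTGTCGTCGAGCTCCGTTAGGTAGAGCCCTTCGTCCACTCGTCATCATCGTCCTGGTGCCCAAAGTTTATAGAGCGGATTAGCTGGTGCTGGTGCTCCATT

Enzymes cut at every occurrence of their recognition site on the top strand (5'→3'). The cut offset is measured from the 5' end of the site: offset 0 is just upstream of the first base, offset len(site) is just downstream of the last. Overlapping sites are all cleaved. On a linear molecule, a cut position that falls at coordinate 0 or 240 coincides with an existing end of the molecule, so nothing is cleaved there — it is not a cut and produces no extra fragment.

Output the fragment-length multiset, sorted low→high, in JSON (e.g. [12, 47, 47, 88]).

Scan for sites:
  DwuI (TAGAGC, off=6): starts [33, 53, 61, 70, 91, 109, 160, 208] → cuts [39, 59, 67, 76, 97, 115, 166, 214]
  QalIX (TGGTGC, off=4): starts [18, 26, 97, 103, 121, 134, 192, 222, 228] → cuts [22, 30, 101, 107, 125, 138, 196, 226, 232]
  WciIII (TCGTC, off=4): starts [0, 48, 83, 116, 129, 142, 169, 177, 186] → cuts [4, 52, 87, 120, 133, 146, 173, 181, 190]

All cut coordinates (distinct, sorted): [4, 22, 30, 39, 52, 59, 67, 76, 87, 97, 101, 107, 115, 120, 125, 133, 138, 146, 166, 173, 181, 190, 196, 214, 226, 232]

Fragment lengths:
  [0,4): 4 bp
  [4,22): 18 bp
  [22,30): 8 bp
  [30,39): 9 bp
  [39,52): 13 bp
  [52,59): 7 bp
  [59,67): 8 bp
  [67,76): 9 bp
  [76,87): 11 bp
  [87,97): 10 bp
  [97,101): 4 bp
  [101,107): 6 bp
  [107,115): 8 bp
  [115,120): 5 bp
  [120,125): 5 bp
  [125,133): 8 bp
  [133,138): 5 bp
  [138,146): 8 bp
  [146,166): 20 bp
  [166,173): 7 bp
  [173,181): 8 bp
  [181,190): 9 bp
  [190,196): 6 bp
  [196,214): 18 bp
  [214,226): 12 bp
  [226,232): 6 bp
  [232,240): 8 bp

[4,4,5,5,5,6,6,6,7,7,8,8,8,8,8,8,8,9,9,9,10,11,12,13,18,18,20]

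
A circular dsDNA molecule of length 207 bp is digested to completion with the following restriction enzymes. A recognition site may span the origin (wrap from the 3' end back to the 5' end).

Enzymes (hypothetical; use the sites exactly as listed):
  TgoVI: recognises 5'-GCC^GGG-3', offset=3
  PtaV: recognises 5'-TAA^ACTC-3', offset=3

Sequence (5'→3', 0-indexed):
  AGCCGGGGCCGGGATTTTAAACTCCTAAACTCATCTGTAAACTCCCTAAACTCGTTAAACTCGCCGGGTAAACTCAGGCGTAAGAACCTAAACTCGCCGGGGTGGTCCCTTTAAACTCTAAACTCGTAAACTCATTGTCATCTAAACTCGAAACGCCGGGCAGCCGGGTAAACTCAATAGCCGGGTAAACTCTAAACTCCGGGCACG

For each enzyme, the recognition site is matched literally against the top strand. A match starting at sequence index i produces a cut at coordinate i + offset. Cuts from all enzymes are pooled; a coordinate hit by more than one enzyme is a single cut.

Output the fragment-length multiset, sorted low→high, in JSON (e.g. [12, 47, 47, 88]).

[6,6,6,6,7,7,7,7,8,8,8,9,9,10,11,12,12,16,16,16,20]

Scan for sites:
  TgoVI (GCCGGG, off=3): starts [1, 7, 62, 95, 154, 162, 179] → cuts [4, 10, 65, 98, 157, 165, 182]
  PtaV (TAAACTC, off=3): starts [17, 25, 37, 46, 55, 68, 88, 111, 118, 126, 142, 168, 185, 192] → cuts [20, 28, 40, 49, 58, 71, 91, 114, 121, 129, 145, 171, 188, 195]

All cut coordinates (distinct, sorted): [4, 10, 20, 28, 40, 49, 58, 65, 71, 91, 98, 114, 121, 129, 145, 157, 165, 171, 182, 188, 195]

Fragment lengths:
  4→10: 6 bp
  10→20: 10 bp
  20→28: 8 bp
  28→40: 12 bp
  40→49: 9 bp
  49→58: 9 bp
  58→65: 7 bp
  65→71: 6 bp
  71→91: 20 bp
  91→98: 7 bp
  98→114: 16 bp
  114→121: 7 bp
  121→129: 8 bp
  129→145: 16 bp
  145→157: 12 bp
  157→165: 8 bp
  165→171: 6 bp
  171→182: 11 bp
  182→188: 6 bp
  188→195: 7 bp
  195→4 (wrap): 207-195+4 = 16 bp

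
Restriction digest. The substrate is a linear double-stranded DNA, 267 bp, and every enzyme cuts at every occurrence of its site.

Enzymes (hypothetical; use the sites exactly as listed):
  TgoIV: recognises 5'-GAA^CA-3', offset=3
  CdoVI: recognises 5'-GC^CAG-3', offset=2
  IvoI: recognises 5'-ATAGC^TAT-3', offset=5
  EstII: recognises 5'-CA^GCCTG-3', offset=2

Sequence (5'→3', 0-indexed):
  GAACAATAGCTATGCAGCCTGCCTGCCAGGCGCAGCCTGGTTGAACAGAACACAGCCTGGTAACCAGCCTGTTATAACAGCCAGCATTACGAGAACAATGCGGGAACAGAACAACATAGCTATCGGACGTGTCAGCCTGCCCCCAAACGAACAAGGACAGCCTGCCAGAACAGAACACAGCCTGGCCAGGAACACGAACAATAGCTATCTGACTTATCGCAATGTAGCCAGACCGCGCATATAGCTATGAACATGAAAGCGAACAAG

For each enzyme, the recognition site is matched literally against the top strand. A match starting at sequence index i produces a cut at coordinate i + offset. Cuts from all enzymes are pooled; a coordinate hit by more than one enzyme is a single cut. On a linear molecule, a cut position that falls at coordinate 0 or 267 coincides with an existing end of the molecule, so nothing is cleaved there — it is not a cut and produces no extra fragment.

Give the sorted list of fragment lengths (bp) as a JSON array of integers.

Site scan:
  TgoIV GAACA/3: at [0, 42, 47, 92, 103, 108, 148, 167, 172, 189, 195, 248, 260] ⇒ [3, 45, 50, 95, 106, 111, 151, 170, 175, 192, 198, 251, 263]
  CdoVI GCCAG/2: at [24, 79, 163, 184, 226] ⇒ [26, 81, 165, 186, 228]
  IvoI ATAGCTAT/5: at [5, 115, 200, 240] ⇒ [10, 120, 205, 245]
  EstII CAGCCTG/2: at [14, 32, 52, 64, 132, 157, 177] ⇒ [16, 34, 54, 66, 134, 159, 179]

Pooled cuts: [3, 10, 16, 26, 34, 45, 50, 54, 66, 81, 95, 106, 111, 120, 134, 151, 159, 165, 170, 175, 179, 186, 192, 198, 205, 228, 245, 251, 263]

Fragment lengths:
  [0,3): 3 bp
  [3,10): 7 bp
  [10,16): 6 bp
  [16,26): 10 bp
  [26,34): 8 bp
  [34,45): 11 bp
  [45,50): 5 bp
  [50,54): 4 bp
  [54,66): 12 bp
  [66,81): 15 bp
  [81,95): 14 bp
  [95,106): 11 bp
  [106,111): 5 bp
  [111,120): 9 bp
  [120,134): 14 bp
  [134,151): 17 bp
  [151,159): 8 bp
  [159,165): 6 bp
  [165,170): 5 bp
  [170,175): 5 bp
  [175,179): 4 bp
  [179,186): 7 bp
  [186,192): 6 bp
  [192,198): 6 bp
  [198,205): 7 bp
  [205,228): 23 bp
  [228,245): 17 bp
  [245,251): 6 bp
  [251,263): 12 bp
  [263,267): 4 bp

[3,4,4,4,5,5,5,5,6,6,6,6,6,7,7,7,8,8,9,10,11,11,12,12,14,14,15,17,17,23]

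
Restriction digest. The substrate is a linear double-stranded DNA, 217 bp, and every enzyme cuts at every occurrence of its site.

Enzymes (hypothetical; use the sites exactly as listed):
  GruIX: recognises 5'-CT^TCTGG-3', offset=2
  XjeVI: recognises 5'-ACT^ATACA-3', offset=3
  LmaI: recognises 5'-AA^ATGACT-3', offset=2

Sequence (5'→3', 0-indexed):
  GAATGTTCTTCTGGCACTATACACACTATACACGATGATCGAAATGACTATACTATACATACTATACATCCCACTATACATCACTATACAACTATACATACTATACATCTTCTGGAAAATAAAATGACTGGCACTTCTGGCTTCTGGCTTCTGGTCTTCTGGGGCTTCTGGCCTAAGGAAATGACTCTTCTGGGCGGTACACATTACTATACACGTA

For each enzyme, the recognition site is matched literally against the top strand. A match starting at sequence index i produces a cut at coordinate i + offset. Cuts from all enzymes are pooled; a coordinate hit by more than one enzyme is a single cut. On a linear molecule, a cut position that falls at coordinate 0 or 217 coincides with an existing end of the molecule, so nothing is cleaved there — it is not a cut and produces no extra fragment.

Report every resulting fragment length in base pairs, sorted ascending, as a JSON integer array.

[7,7,8,8,8,8,9,9,9,9,9,9,9,10,11,12,12,13,14,16,20]

Per-enzyme occurrences:
  GruIX CTTCTGG/2: at [7, 108, 133, 140, 147, 155, 164, 186] ⇒ [9, 110, 135, 142, 149, 157, 166, 188]
  XjeVI ACTATACA/3: at [15, 24, 51, 60, 72, 82, 90, 99, 205] ⇒ [18, 27, 54, 63, 75, 85, 93, 102, 208]
  LmaI AAATGACT/2: at [41, 121, 178] ⇒ [43, 123, 180]

Pooled cuts: [9, 18, 27, 43, 54, 63, 75, 85, 93, 102, 110, 123, 135, 142, 149, 157, 166, 180, 188, 208]

Fragments:
  [0,9): 9 bp
  [9,18): 9 bp
  [18,27): 9 bp
  [27,43): 16 bp
  [43,54): 11 bp
  [54,63): 9 bp
  [63,75): 12 bp
  [75,85): 10 bp
  [85,93): 8 bp
  [93,102): 9 bp
  [102,110): 8 bp
  [110,123): 13 bp
  [123,135): 12 bp
  [135,142): 7 bp
  [142,149): 7 bp
  [149,157): 8 bp
  [157,166): 9 bp
  [166,180): 14 bp
  [180,188): 8 bp
  [188,208): 20 bp
  [208,217): 9 bp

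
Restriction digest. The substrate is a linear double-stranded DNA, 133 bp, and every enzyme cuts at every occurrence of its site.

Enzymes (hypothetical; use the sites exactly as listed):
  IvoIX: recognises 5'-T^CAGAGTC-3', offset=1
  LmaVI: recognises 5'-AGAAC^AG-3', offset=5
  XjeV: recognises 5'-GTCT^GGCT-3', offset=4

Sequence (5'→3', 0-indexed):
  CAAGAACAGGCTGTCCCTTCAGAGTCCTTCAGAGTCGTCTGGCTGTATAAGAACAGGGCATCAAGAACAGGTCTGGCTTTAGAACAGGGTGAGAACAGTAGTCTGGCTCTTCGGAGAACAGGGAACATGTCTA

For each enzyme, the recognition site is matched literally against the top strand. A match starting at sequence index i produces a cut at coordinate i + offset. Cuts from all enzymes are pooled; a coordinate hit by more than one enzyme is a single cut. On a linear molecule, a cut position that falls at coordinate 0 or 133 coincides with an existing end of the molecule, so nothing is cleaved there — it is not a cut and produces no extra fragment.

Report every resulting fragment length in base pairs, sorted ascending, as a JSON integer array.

[6,7,8,10,11,11,11,12,14,14,14,15]

Scan for sites:
  IvoIX (TCAGAGTC, off=1): starts [18, 28] → cuts [19, 29]
  LmaVI (AGAACAG, off=5): starts [2, 49, 63, 80, 91, 114] → cuts [7, 54, 68, 85, 96, 119]
  XjeV (GTCTGGCT, off=4): starts [36, 70, 100] → cuts [40, 74, 104]

All cut coordinates (distinct, sorted): [7, 19, 29, 40, 54, 68, 74, 85, 96, 104, 119]

Fragment lengths:
  [0,7): 7 bp
  [7,19): 12 bp
  [19,29): 10 bp
  [29,40): 11 bp
  [40,54): 14 bp
  [54,68): 14 bp
  [68,74): 6 bp
  [74,85): 11 bp
  [85,96): 11 bp
  [96,104): 8 bp
  [104,119): 15 bp
  [119,133): 14 bp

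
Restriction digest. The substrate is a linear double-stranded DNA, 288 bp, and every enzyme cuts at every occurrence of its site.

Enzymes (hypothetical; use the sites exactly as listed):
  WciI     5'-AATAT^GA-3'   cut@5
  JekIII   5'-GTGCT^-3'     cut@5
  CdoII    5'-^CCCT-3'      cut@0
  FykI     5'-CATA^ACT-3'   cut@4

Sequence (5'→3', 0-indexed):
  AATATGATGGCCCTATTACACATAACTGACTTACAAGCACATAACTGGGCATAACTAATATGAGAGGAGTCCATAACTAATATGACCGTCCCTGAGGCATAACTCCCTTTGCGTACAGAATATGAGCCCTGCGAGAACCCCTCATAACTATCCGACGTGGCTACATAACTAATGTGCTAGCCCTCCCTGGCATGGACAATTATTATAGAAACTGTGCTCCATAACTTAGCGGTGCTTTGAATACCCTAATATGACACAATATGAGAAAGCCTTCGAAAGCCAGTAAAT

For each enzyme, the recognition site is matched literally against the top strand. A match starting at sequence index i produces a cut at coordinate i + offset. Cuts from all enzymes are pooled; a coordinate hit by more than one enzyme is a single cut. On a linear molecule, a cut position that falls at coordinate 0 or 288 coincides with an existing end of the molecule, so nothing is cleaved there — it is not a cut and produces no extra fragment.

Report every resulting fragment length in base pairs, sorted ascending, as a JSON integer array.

Per-enzyme occurrences:
  WciI AATATGA/5: at [0, 56, 78, 118, 247, 257] ⇒ [5, 61, 83, 123, 252, 262]
  JekIII GTGCT/5: at [173, 213, 231] ⇒ [178, 218, 236]
  CdoII CCCT/0: at [10, 89, 104, 126, 138, 180, 184, 243] ⇒ [10, 89, 104, 126, 138, 180, 184, 243]
  FykI CATAACT/4: at [20, 39, 49, 71, 97, 142, 163, 219] ⇒ [24, 43, 53, 75, 101, 146, 167, 223]

All cut coordinates (distinct, sorted): [5, 10, 24, 43, 53, 61, 75, 83, 89, 101, 104, 123, 126, 138, 146, 167, 178, 180, 184, 218, 223, 236, 243, 252, 262]

Fragment lengths:
  [0,5): 5 bp
  [5,10): 5 bp
  [10,24): 14 bp
  [24,43): 19 bp
  [43,53): 10 bp
  [53,61): 8 bp
  [61,75): 14 bp
  [75,83): 8 bp
  [83,89): 6 bp
  [89,101): 12 bp
  [101,104): 3 bp
  [104,123): 19 bp
  [123,126): 3 bp
  [126,138): 12 bp
  [138,146): 8 bp
  [146,167): 21 bp
  [167,178): 11 bp
  [178,180): 2 bp
  [180,184): 4 bp
  [184,218): 34 bp
  [218,223): 5 bp
  [223,236): 13 bp
  [236,243): 7 bp
  [243,252): 9 bp
  [252,262): 10 bp
  [262,288): 26 bp

[2,3,3,4,5,5,5,6,7,8,8,8,9,10,10,11,12,12,13,14,14,19,19,21,26,34]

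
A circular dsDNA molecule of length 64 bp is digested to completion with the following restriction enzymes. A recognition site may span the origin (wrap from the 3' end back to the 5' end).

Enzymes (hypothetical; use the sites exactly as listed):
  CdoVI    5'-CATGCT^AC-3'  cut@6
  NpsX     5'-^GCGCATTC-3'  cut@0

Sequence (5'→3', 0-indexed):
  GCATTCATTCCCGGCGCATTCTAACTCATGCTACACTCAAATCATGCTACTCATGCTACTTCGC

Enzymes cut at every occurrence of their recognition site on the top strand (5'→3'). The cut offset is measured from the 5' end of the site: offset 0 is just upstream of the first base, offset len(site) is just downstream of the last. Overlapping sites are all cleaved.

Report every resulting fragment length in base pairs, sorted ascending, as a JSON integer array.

Site scan:
  CdoVI (CATGCTAC, off=6): starts [26, 42, 51] → cuts [32, 48, 57]
  NpsX (GCGCATTC, off=0): starts [13, 62] → cuts [13, 62]

All cut coordinates (distinct, sorted): [13, 32, 48, 57, 62]

Fragment lengths:
  13→32: 19 bp
  32→48: 16 bp
  48→57: 9 bp
  57→62: 5 bp
  62→13 (wrap): 64-62+13 = 15 bp

[5,9,15,16,19]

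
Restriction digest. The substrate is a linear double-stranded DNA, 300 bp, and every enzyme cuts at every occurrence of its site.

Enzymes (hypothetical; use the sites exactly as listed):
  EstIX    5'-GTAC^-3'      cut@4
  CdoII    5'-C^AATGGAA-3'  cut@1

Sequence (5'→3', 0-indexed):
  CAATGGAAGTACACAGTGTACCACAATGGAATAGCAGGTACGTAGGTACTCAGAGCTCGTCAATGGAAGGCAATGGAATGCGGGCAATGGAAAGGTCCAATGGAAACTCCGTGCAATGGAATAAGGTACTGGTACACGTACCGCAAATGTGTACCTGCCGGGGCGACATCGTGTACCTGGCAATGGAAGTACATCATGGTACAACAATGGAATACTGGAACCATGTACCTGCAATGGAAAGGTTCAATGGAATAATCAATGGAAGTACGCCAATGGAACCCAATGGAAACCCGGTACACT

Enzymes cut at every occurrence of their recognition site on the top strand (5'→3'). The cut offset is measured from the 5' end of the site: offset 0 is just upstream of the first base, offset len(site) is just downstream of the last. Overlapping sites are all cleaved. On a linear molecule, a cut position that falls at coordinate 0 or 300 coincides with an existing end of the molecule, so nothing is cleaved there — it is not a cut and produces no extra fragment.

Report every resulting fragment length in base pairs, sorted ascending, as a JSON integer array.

[1,3,3,3,3,4,5,6,6,8,9,10,10,10,11,11,11,12,12,13,13,13,14,15,16,16,17,22,23]

Site scan:
  EstIX (GTAC, off=4): starts [8, 17, 37, 45, 125, 131, 137, 150, 172, 188, 198, 224, 264, 293] → cuts [12, 21, 41, 49, 129, 135, 141, 154, 176, 192, 202, 228, 268, 297]
  CdoII (CAATGGAA, off=1): starts [0, 23, 60, 70, 84, 97, 113, 180, 204, 231, 244, 256, 270, 280] → cuts [1, 24, 61, 71, 85, 98, 114, 181, 205, 232, 245, 257, 271, 281]

Pooled cuts: [1, 12, 21, 24, 41, 49, 61, 71, 85, 98, 114, 129, 135, 141, 154, 176, 181, 192, 202, 205, 228, 232, 245, 257, 268, 271, 281, 297]

Fragments:
  [0,1): 1 bp
  [1,12): 11 bp
  [12,21): 9 bp
  [21,24): 3 bp
  [24,41): 17 bp
  [41,49): 8 bp
  [49,61): 12 bp
  [61,71): 10 bp
  [71,85): 14 bp
  [85,98): 13 bp
  [98,114): 16 bp
  [114,129): 15 bp
  [129,135): 6 bp
  [135,141): 6 bp
  [141,154): 13 bp
  [154,176): 22 bp
  [176,181): 5 bp
  [181,192): 11 bp
  [192,202): 10 bp
  [202,205): 3 bp
  [205,228): 23 bp
  [228,232): 4 bp
  [232,245): 13 bp
  [245,257): 12 bp
  [257,268): 11 bp
  [268,271): 3 bp
  [271,281): 10 bp
  [281,297): 16 bp
  [297,300): 3 bp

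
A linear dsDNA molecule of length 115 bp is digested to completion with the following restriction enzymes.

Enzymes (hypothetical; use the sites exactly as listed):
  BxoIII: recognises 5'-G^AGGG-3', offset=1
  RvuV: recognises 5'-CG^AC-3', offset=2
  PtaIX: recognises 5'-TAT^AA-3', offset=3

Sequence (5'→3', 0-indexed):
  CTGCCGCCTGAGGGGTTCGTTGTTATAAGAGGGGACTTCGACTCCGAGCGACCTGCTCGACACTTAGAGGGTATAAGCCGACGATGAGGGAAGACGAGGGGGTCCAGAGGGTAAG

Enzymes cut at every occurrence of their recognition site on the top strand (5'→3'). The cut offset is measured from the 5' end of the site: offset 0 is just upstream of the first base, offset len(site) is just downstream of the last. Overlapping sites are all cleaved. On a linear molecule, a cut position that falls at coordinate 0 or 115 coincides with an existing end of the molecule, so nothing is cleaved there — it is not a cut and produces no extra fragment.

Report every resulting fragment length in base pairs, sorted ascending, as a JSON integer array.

Scan for sites:
  BxoIII GAGGG/1: at [9, 28, 66, 85, 95, 106] ⇒ [10, 29, 67, 86, 96, 107]
  RvuV CGAC/2: at [38, 48, 57, 78] ⇒ [40, 50, 59, 80]
  PtaIX TATAA/3: at [23, 71] ⇒ [26, 74]

All cut coordinates (distinct, sorted): [10, 26, 29, 40, 50, 59, 67, 74, 80, 86, 96, 107]

Fragments:
  [0,10): 10 bp
  [10,26): 16 bp
  [26,29): 3 bp
  [29,40): 11 bp
  [40,50): 10 bp
  [50,59): 9 bp
  [59,67): 8 bp
  [67,74): 7 bp
  [74,80): 6 bp
  [80,86): 6 bp
  [86,96): 10 bp
  [96,107): 11 bp
  [107,115): 8 bp

[3,6,6,7,8,8,9,10,10,10,11,11,16]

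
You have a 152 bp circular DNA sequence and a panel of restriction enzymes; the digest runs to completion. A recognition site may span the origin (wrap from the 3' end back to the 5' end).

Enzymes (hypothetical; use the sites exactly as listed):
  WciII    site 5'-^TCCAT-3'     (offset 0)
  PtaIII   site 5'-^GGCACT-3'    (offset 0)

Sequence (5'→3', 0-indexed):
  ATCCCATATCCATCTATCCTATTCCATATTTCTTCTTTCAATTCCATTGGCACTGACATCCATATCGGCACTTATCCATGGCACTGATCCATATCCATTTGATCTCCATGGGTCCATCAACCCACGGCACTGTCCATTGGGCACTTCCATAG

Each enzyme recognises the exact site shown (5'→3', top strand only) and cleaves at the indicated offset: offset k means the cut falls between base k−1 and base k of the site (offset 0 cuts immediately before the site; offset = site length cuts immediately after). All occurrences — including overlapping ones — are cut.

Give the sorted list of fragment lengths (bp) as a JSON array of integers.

Site scan:
  WciII TCCAT/0: at [8, 22, 42, 58, 74, 87, 93, 104, 112, 132, 145] ⇒ [8, 22, 42, 58, 74, 87, 93, 104, 112, 132, 145]
  PtaIII GGCACT/0: at [48, 66, 79, 125, 139] ⇒ [48, 66, 79, 125, 139]

Pooled cuts: [8, 22, 42, 48, 58, 66, 74, 79, 87, 93, 104, 112, 125, 132, 139, 145]

Fragment lengths:
  8→22: 14 bp
  22→42: 20 bp
  42→48: 6 bp
  48→58: 10 bp
  58→66: 8 bp
  66→74: 8 bp
  74→79: 5 bp
  79→87: 8 bp
  87→93: 6 bp
  93→104: 11 bp
  104→112: 8 bp
  112→125: 13 bp
  125→132: 7 bp
  132→139: 7 bp
  139→145: 6 bp
  145→8 (wrap): 152-145+8 = 15 bp

[5,6,6,6,7,7,8,8,8,8,10,11,13,14,15,20]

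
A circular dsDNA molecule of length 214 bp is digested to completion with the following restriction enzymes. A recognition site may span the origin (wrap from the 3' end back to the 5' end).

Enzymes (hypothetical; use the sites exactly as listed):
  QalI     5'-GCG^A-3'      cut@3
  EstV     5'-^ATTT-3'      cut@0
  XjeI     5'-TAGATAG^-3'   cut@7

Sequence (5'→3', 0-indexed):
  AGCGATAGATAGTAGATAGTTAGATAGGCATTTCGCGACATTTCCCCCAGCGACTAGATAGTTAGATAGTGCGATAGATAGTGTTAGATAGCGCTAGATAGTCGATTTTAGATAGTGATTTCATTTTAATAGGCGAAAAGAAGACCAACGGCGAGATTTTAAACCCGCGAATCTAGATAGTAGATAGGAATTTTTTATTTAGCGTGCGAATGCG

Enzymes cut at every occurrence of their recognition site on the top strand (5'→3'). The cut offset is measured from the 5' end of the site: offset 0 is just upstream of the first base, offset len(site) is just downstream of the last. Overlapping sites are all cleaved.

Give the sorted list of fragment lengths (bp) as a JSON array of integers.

Per-enzyme occurrences:
  QalI (GCGA, off=3): starts [1, 34, 49, 70, 132, 150, 166, 205, 211] → cuts [0, 4, 37, 52, 73, 135, 153, 169, 208]
  EstV (ATTT, off=0): starts [29, 39, 104, 117, 122, 155, 189, 196] → cuts [29, 39, 104, 117, 122, 155, 189, 196]
  XjeI (TAGATAG, off=7): starts [5, 12, 20, 54, 62, 74, 84, 94, 108, 173, 180] → cuts [12, 19, 27, 61, 69, 81, 91, 101, 115, 180, 187]

Pooled cuts: [0, 4, 12, 19, 27, 29, 37, 39, 52, 61, 69, 73, 81, 91, 101, 104, 115, 117, 122, 135, 153, 155, 169, 180, 187, 189, 196, 208]

Fragment lengths:
  0→4: 4 bp
  4→12: 8 bp
  12→19: 7 bp
  19→27: 8 bp
  27→29: 2 bp
  29→37: 8 bp
  37→39: 2 bp
  39→52: 13 bp
  52→61: 9 bp
  61→69: 8 bp
  69→73: 4 bp
  73→81: 8 bp
  81→91: 10 bp
  91→101: 10 bp
  101→104: 3 bp
  104→115: 11 bp
  115→117: 2 bp
  117→122: 5 bp
  122→135: 13 bp
  135→153: 18 bp
  153→155: 2 bp
  155→169: 14 bp
  169→180: 11 bp
  180→187: 7 bp
  187→189: 2 bp
  189→196: 7 bp
  196→208: 12 bp
  208→0 (wrap): 214-208+0 = 6 bp

[2,2,2,2,2,3,4,4,5,6,7,7,7,8,8,8,8,8,9,10,10,11,11,12,13,13,14,18]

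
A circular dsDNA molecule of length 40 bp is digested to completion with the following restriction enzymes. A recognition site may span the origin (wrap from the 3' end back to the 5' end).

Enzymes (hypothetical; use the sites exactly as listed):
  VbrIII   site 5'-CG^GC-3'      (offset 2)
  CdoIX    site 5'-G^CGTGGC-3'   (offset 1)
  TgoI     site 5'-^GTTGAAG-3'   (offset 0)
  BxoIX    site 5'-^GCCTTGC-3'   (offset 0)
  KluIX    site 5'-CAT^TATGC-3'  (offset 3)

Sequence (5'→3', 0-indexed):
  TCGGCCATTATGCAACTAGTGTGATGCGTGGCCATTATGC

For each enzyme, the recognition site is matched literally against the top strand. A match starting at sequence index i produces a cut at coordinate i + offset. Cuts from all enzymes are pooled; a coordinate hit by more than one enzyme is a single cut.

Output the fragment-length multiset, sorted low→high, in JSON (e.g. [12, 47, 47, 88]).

[5,8,9,18]

Scan for sites:
  VbrIII (CGGC, off=2): starts [1] → cuts [3]
  CdoIX (GCGTGGC, off=1): starts [25] → cuts [26]
  TgoI (GTTGAAG, off=0): no sites
  BxoIX (GCCTTGC, off=0): no sites
  KluIX (CATTATGC, off=3): starts [5, 32] → cuts [8, 35]

All cut coordinates (distinct, sorted): [3, 8, 26, 35]

Fragments:
  3→8: 5 bp
  8→26: 18 bp
  26→35: 9 bp
  35→3 (wrap): 40-35+3 = 8 bp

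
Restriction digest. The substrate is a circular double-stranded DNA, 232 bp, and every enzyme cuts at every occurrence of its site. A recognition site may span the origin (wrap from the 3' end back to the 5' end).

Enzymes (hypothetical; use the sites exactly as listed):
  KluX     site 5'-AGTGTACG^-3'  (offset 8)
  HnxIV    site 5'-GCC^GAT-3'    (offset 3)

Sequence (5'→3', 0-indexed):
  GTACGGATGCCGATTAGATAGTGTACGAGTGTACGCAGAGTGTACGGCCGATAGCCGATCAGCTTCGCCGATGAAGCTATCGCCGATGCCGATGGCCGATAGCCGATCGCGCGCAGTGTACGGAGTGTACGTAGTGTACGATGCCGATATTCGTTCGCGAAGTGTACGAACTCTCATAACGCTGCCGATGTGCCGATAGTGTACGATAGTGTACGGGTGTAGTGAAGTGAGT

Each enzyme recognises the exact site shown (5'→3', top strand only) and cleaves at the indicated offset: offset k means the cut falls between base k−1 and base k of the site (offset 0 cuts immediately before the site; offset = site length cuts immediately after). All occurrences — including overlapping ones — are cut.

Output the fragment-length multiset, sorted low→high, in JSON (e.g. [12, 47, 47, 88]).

Per-enzyme occurrences:
  KluX (AGTGTACG, off=8): starts [19, 27, 38, 114, 123, 132, 160, 197, 207, 229] → cuts [5, 27, 35, 46, 122, 131, 140, 168, 205, 215]
  HnxIV (GCCGAT, off=3): starts [8, 46, 53, 66, 81, 87, 94, 101, 142, 183, 191] → cuts [11, 49, 56, 69, 84, 90, 97, 104, 145, 186, 194]

All cut coordinates (distinct, sorted): [5, 11, 27, 35, 46, 49, 56, 69, 84, 90, 97, 104, 122, 131, 140, 145, 168, 186, 194, 205, 215]

Fragments:
  5→11: 6 bp
  11→27: 16 bp
  27→35: 8 bp
  35→46: 11 bp
  46→49: 3 bp
  49→56: 7 bp
  56→69: 13 bp
  69→84: 15 bp
  84→90: 6 bp
  90→97: 7 bp
  97→104: 7 bp
  104→122: 18 bp
  122→131: 9 bp
  131→140: 9 bp
  140→145: 5 bp
  145→168: 23 bp
  168→186: 18 bp
  186→194: 8 bp
  194→205: 11 bp
  205→215: 10 bp
  215→5 (wrap): 232-215+5 = 22 bp

[3,5,6,6,7,7,7,8,8,9,9,10,11,11,13,15,16,18,18,22,23]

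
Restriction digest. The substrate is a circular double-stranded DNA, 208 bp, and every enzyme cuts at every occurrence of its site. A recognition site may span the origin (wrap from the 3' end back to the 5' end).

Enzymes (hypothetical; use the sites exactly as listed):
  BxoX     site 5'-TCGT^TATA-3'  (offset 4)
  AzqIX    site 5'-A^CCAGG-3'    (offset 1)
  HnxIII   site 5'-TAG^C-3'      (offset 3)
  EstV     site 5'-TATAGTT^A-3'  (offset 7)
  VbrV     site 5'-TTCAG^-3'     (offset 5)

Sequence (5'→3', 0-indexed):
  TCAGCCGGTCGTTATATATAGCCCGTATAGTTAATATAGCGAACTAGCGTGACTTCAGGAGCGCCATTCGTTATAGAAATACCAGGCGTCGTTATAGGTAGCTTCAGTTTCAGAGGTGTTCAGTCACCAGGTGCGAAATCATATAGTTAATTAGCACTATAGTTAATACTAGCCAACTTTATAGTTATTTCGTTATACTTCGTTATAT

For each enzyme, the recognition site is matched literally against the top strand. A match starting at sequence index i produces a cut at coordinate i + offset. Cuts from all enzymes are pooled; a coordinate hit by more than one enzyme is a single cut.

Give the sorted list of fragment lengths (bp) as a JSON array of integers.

[3,6,6,6,7,7,8,8,8,9,9,9,10,10,10,10,11,11,11,13,14,22]

Scan for sites:
  BxoX (TCGTTATA, off=4): starts [8, 67, 88, 189, 199] → cuts [12, 71, 92, 193, 203]
  AzqIX (ACCAGG, off=1): starts [80, 125] → cuts [81, 126]
  HnxIII (TAGC, off=3): starts [18, 36, 44, 98, 151, 169] → cuts [21, 39, 47, 101, 154, 172]
  EstV (TATAGTTA, off=7): starts [25, 141, 157, 179] → cuts [32, 148, 164, 186]
  VbrV (TTCAG, off=5): starts [53, 102, 108, 118, 207] → cuts [4, 58, 107, 113, 123]

All cut coordinates (distinct, sorted): [4, 12, 21, 32, 39, 47, 58, 71, 81, 92, 101, 107, 113, 123, 126, 148, 154, 164, 172, 186, 193, 203]

Fragment lengths:
  4→12: 8 bp
  12→21: 9 bp
  21→32: 11 bp
  32→39: 7 bp
  39→47: 8 bp
  47→58: 11 bp
  58→71: 13 bp
  71→81: 10 bp
  81→92: 11 bp
  92→101: 9 bp
  101→107: 6 bp
  107→113: 6 bp
  113→123: 10 bp
  123→126: 3 bp
  126→148: 22 bp
  148→154: 6 bp
  154→164: 10 bp
  164→172: 8 bp
  172→186: 14 bp
  186→193: 7 bp
  193→203: 10 bp
  203→4 (wrap): 208-203+4 = 9 bp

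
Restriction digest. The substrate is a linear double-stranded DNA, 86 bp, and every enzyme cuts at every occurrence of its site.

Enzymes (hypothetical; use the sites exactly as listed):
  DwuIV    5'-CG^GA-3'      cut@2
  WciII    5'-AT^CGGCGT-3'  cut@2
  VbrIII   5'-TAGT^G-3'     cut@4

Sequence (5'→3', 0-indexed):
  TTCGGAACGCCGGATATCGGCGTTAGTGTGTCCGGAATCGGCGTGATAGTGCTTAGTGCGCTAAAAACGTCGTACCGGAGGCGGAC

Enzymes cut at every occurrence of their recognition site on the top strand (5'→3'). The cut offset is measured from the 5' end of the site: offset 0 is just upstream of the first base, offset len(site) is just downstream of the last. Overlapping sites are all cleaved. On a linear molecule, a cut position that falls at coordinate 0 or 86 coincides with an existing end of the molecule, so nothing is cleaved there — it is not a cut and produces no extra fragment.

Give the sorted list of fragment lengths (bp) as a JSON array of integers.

[3,4,4,5,6,7,7,8,10,12,20]

Site scan:
  DwuIV CGGA/2: at [2, 10, 32, 75, 81] ⇒ [4, 12, 34, 77, 83]
  WciII ATCGGCGT/2: at [15, 36] ⇒ [17, 38]
  VbrIII TAGTG/4: at [23, 46, 53] ⇒ [27, 50, 57]

Pooled cuts: [4, 12, 17, 27, 34, 38, 50, 57, 77, 83]

Fragment lengths:
  [0,4): 4 bp
  [4,12): 8 bp
  [12,17): 5 bp
  [17,27): 10 bp
  [27,34): 7 bp
  [34,38): 4 bp
  [38,50): 12 bp
  [50,57): 7 bp
  [57,77): 20 bp
  [77,83): 6 bp
  [83,86): 3 bp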